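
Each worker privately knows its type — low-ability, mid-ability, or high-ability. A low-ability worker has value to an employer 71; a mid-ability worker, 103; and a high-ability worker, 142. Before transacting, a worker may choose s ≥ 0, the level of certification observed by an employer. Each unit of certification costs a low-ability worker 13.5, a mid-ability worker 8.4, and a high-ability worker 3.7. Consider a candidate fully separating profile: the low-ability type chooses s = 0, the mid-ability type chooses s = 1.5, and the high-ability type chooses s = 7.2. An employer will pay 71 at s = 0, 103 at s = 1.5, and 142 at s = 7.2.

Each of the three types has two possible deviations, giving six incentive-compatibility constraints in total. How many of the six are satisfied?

5

High-ability (own payoff 142 − 3.7×7.2 = 115.36): to s=0 gives 71 → no gain ✓; to s=1.5 gives 103 − 3.7×1.5 = 97.45 → no gain ✓.
Low-ability (own payoff 71): to s=1.5 gives 103 − 13.5×1.5 = 82.75 → profitable ✗; to s=7.2 gives 142 − 13.5×7.2 = 44.8 → no gain ✓.
Mid-ability (own payoff 103 − 8.4×1.5 = 90.4): to s=0 gives 71 → no gain ✓; to s=7.2 gives 142 − 8.4×7.2 = 81.52 → no gain ✓.
5 of the 6 constraints hold; not an equilibrium.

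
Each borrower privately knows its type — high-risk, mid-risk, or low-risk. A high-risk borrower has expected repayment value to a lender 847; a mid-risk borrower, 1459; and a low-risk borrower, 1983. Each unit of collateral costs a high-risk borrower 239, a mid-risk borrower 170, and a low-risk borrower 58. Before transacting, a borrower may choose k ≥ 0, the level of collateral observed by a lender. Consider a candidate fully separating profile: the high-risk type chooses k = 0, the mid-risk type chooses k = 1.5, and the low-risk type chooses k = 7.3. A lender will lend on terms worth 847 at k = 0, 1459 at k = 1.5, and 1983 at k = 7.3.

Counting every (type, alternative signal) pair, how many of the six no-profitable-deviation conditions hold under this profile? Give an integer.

Low-risk (own payoff 1983 − 58×7.3 = 1559.6): to k=0 gives 847 → no gain ✓; to k=1.5 gives 1459 − 58×1.5 = 1372 → no gain ✓.
High-risk (own payoff 847): to k=1.5 gives 1459 − 239×1.5 = 1100.5 → profitable ✗; to k=7.3 gives 1983 − 239×7.3 = 238.3 → no gain ✓.
Mid-risk (own payoff 1459 − 170×1.5 = 1204): to k=0 gives 847 → no gain ✓; to k=7.3 gives 1983 − 170×7.3 = 742 → no gain ✓.
5 of the 6 constraints hold; not an equilibrium.

5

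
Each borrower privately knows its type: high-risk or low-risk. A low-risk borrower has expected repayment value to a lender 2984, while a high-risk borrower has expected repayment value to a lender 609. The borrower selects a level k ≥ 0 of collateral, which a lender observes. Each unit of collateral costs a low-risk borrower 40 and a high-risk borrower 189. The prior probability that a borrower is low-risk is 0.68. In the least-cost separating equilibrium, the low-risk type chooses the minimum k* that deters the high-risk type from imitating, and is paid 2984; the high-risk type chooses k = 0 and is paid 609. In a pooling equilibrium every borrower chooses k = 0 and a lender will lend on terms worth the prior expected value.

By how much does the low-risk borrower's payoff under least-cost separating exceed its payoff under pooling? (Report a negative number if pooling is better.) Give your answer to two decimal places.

257.35

Least-cost separating signal: k* solves 609 = 2984 − 189·k*, so k* = (2984 − 609)/189 ≈ 12.5661.
Low-risk type's separating payoff: 2984 − 40 × k* = 2984 − 40 × (2984 − 609)/189 = 2984 − 95000/189 ≈ 2481.3545.
Pooling payoff: 0.68 × 2984 + 0.32 × 609 = 2224.
Difference: 2481.3545 − 2224 = 257.3545, i.e. 257.35 to two decimal places.
The low-risk type prefers to separate.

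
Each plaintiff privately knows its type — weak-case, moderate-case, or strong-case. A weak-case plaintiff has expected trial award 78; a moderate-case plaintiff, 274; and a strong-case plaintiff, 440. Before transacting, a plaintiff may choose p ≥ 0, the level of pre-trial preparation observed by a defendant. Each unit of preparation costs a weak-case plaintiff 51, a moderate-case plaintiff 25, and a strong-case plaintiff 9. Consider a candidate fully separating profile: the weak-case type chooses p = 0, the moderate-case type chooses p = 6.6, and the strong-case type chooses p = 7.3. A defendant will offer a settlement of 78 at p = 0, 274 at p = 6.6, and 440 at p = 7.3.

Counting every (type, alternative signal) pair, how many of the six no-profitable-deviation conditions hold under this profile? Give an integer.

Weak-case (own payoff 78): to p=6.6 gives 274 − 51×6.6 = -62.6 → no gain ✓; to p=7.3 gives 440 − 51×7.3 = 67.7 → no gain ✓.
Strong-case (own payoff 440 − 9×7.3 = 374.3): to p=0 gives 78 → no gain ✓; to p=6.6 gives 274 − 9×6.6 = 214.6 → no gain ✓.
Moderate-case (own payoff 274 − 25×6.6 = 109): to p=0 gives 78 → no gain ✓; to p=7.3 gives 440 − 25×7.3 = 257.5 → profitable ✗.
5 of the 6 constraints hold; not an equilibrium.

5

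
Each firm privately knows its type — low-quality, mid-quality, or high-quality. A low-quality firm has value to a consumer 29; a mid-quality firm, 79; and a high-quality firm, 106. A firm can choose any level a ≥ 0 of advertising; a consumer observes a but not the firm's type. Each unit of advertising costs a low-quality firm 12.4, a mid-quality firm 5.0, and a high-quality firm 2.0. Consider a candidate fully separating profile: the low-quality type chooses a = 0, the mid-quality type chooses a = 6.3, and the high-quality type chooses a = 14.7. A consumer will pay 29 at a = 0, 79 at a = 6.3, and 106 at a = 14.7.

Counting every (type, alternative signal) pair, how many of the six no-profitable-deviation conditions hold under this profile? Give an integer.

6

Low-quality (own payoff 29): to a=6.3 gives 79 − 12.4×6.3 = 0.88 → no gain ✓; to a=14.7 gives 106 − 12.4×14.7 = -76.28 → no gain ✓.
Mid-quality (own payoff 79 − 5.0×6.3 = 47.5): to a=0 gives 29 → no gain ✓; to a=14.7 gives 106 − 5.0×14.7 = 32.5 → no gain ✓.
High-quality (own payoff 106 − 2.0×14.7 = 76.6): to a=0 gives 29 → no gain ✓; to a=6.3 gives 79 − 2.0×6.3 = 66.4 → no gain ✓.
6 of the 6 constraints hold; this profile is a separating equilibrium.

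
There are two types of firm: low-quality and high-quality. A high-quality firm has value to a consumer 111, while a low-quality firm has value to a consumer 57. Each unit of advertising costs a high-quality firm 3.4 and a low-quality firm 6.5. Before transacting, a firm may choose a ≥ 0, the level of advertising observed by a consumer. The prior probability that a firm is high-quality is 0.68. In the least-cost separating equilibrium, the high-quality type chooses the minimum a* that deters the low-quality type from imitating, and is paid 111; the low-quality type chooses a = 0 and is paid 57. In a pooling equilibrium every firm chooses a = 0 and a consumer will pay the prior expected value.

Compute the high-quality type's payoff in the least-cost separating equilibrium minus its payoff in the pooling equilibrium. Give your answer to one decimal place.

Least-cost separating signal: a* solves 57 = 111 − 6.5·a*, so a* = (111 − 57)/6.5 ≈ 8.3077.
High-quality type's separating payoff: 111 − 3.4 × a* = 111 − 3.4 × (111 − 57)/6.5 = 111 − 183.6/6.5 ≈ 82.754.
Pooling payoff: 0.68 × 111 + 0.32 × 57 = 93.72.
Difference: 82.754 − 93.72 = -10.966, i.e. -11.0 to one decimal place.
The high-quality type would prefer the pooling outcome.

-11.0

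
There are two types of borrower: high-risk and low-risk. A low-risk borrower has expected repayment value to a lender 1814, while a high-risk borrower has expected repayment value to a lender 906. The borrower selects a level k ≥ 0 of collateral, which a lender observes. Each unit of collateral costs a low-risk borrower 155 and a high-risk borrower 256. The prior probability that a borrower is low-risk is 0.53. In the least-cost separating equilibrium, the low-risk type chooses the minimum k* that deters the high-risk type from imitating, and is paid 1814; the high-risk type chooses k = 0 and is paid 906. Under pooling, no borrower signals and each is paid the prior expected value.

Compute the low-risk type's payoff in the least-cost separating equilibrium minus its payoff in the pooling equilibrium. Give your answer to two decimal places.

-123.01

Least-cost separating signal: k* solves 906 = 1814 − 256·k*, so k* = (1814 − 906)/256 ≈ 3.5469.
Low-risk type's separating payoff: 1814 − 155 × k* = 1814 − 155 × (1814 − 906)/256 = 1814 − 140740/256 ≈ 1264.2344.
Pooling payoff: 0.53 × 1814 + 0.47 × 906 = 1387.24.
Difference: 1264.2344 − 1387.24 = -123.0056, i.e. -123.01 to two decimal places.
The low-risk type would prefer the pooling outcome.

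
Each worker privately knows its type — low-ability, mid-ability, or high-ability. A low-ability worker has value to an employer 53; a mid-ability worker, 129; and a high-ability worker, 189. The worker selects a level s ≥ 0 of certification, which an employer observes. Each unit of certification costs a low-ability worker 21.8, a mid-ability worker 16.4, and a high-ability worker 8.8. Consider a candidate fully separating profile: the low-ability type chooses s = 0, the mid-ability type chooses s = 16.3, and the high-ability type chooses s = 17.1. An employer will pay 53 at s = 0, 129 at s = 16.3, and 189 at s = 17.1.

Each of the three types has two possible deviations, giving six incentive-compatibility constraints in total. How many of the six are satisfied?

3

Mid-ability (own payoff 129 − 16.4×16.3 = -138.32): to s=0 gives 53 → profitable ✗; to s=17.1 gives 189 − 16.4×17.1 = -91.44 → profitable ✗.
Low-ability (own payoff 53): to s=16.3 gives 129 − 21.8×16.3 = -226.34 → no gain ✓; to s=17.1 gives 189 − 21.8×17.1 = -183.78 → no gain ✓.
High-ability (own payoff 189 − 8.8×17.1 = 38.52): to s=0 gives 53 → profitable ✗; to s=16.3 gives 129 − 8.8×16.3 = -14.44 → no gain ✓.
3 of the 6 constraints hold; not an equilibrium.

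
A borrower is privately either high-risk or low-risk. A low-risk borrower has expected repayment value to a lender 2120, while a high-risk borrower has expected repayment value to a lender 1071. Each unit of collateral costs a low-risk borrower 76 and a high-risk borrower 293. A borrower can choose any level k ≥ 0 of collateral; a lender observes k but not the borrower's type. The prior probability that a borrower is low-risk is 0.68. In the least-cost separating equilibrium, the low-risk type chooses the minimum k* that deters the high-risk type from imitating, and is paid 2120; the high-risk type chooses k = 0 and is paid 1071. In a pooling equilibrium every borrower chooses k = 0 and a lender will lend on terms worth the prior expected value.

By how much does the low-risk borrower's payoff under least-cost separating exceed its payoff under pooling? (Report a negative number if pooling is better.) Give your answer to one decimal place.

63.6

Least-cost separating signal: k* solves 1071 = 2120 − 293·k*, so k* = (2120 − 1071)/293 ≈ 3.5802.
Low-risk type's separating payoff: 2120 − 76 × k* = 2120 − 76 × (2120 − 1071)/293 = 2120 − 79724/293 ≈ 1847.904.
Pooling payoff: 0.68 × 2120 + 0.32 × 1071 = 1784.32.
Difference: 1847.904 − 1784.32 = 63.584, i.e. 63.6 to one decimal place.
The low-risk type prefers to separate.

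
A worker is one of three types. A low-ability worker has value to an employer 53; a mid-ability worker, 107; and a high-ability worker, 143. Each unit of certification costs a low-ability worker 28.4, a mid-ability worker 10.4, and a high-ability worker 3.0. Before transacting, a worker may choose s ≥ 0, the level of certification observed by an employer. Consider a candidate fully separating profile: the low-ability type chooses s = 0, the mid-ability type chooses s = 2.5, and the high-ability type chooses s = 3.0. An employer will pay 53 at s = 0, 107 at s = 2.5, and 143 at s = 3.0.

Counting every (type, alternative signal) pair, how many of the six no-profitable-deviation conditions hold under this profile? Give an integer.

4

Mid-ability (own payoff 107 − 10.4×2.5 = 81): to s=0 gives 53 → no gain ✓; to s=3.0 gives 143 − 10.4×3.0 = 111.8 → profitable ✗.
High-ability (own payoff 143 − 3.0×3.0 = 134): to s=0 gives 53 → no gain ✓; to s=2.5 gives 107 − 3.0×2.5 = 99.5 → no gain ✓.
Low-ability (own payoff 53): to s=2.5 gives 107 − 28.4×2.5 = 36 → no gain ✓; to s=3.0 gives 143 − 28.4×3.0 = 57.8 → profitable ✗.
4 of the 6 constraints hold; not an equilibrium.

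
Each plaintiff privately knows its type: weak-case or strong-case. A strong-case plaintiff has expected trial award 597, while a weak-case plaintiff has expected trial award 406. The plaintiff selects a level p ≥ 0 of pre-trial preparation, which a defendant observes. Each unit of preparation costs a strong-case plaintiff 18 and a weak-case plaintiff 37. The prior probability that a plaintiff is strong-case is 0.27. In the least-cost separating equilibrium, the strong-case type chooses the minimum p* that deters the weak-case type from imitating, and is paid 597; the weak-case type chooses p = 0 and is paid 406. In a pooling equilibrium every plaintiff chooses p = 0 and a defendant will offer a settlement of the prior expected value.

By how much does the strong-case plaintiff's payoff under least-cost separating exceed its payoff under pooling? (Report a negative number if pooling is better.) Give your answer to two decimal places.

46.51

Least-cost separating signal: p* solves 406 = 597 − 37·p*, so p* = (597 − 406)/37 ≈ 5.1622.
Strong-case type's separating payoff: 597 − 18 × p* = 597 − 18 × (597 − 406)/37 = 597 − 3438/37 ≈ 504.0811.
Pooling payoff: 0.27 × 597 + 0.73 × 406 = 457.57.
Difference: 504.0811 − 457.57 = 46.5111, i.e. 46.51 to two decimal places.
The strong-case type prefers to separate.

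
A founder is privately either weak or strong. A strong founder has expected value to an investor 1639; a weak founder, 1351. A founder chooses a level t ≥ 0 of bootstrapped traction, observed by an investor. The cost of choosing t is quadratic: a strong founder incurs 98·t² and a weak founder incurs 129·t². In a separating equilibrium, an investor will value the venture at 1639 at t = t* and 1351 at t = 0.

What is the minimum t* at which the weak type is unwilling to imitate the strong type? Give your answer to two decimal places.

1.49

The weak type at t = 0 receives 1351; imitating at t* yields 1639 − 129·t*².
Indifference: 1351 = 1639 − 129·t*², so t*² = (1639 − 1351) / 129 ≈ 2.2326.
t* = √2.2326 ≈ 1.49.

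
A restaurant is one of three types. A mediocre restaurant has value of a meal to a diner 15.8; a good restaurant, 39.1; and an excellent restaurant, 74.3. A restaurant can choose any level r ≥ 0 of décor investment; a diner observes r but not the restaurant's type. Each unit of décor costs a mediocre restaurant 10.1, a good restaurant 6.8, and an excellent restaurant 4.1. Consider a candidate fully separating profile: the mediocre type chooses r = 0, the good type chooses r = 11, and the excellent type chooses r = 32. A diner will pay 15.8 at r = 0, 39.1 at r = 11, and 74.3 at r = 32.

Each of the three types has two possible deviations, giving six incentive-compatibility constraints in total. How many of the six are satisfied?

Excellent (own payoff 74.3 − 4.1×32 = -56.9): to r=0 gives 15.8 → profitable ✗; to r=11 gives 39.1 − 4.1×11 = -6 → profitable ✗.
Mediocre (own payoff 15.8): to r=11 gives 39.1 − 10.1×11 = -72 → no gain ✓; to r=32 gives 74.3 − 10.1×32 = -248.9 → no gain ✓.
Good (own payoff 39.1 − 6.8×11 = -35.7): to r=0 gives 15.8 → profitable ✗; to r=32 gives 74.3 − 6.8×32 = -143.3 → no gain ✓.
3 of the 6 constraints hold; not an equilibrium.

3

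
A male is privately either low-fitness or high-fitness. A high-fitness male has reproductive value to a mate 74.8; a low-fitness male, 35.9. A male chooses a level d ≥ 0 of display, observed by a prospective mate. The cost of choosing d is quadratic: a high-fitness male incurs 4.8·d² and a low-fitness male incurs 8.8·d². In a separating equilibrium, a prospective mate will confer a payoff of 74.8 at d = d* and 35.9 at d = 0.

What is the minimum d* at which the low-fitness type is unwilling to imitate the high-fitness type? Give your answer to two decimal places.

2.10

The low-fitness type at d = 0 receives 35.9; imitating at d* yields 74.8 − 8.8·d*².
Indifference: 35.9 = 74.8 − 8.8·d*², so d*² = (74.8 − 35.9) / 8.8 ≈ 4.4205.
d* = √4.4205 ≈ 2.10.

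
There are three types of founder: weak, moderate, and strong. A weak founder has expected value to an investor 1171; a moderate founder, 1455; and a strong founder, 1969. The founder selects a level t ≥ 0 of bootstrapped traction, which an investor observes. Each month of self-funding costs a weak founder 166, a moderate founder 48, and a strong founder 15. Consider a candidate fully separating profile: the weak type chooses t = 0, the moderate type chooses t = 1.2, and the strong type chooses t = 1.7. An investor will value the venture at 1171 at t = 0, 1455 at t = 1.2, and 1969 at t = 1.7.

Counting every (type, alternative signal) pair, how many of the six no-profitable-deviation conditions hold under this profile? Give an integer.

3

Strong (own payoff 1969 − 15×1.7 = 1943.5): to t=0 gives 1171 → no gain ✓; to t=1.2 gives 1455 − 15×1.2 = 1437 → no gain ✓.
Moderate (own payoff 1455 − 48×1.2 = 1397.4): to t=0 gives 1171 → no gain ✓; to t=1.7 gives 1969 − 48×1.7 = 1887.4 → profitable ✗.
Weak (own payoff 1171): to t=1.2 gives 1455 − 166×1.2 = 1255.8 → profitable ✗; to t=1.7 gives 1969 − 166×1.7 = 1686.8 → profitable ✗.
3 of the 6 constraints hold; not an equilibrium.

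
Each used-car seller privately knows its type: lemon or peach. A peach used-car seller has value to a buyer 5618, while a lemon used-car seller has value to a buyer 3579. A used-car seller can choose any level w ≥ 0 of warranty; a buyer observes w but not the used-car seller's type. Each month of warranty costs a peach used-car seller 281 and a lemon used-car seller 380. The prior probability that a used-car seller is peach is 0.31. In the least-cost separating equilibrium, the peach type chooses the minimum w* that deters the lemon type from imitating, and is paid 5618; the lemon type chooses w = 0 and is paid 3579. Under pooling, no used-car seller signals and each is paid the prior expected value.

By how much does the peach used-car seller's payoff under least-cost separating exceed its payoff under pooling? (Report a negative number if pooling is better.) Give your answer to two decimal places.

-100.88

Least-cost separating signal: w* solves 3579 = 5618 − 380·w*, so w* = (5618 − 3579)/380 ≈ 5.3658.
Peach type's separating payoff: 5618 − 281 × w* = 5618 − 281 × (5618 − 3579)/380 = 5618 − 572959/380 ≈ 4110.2132.
Pooling payoff: 0.31 × 5618 + 0.69 × 3579 = 4211.09.
Difference: 4110.2132 − 4211.09 = -100.8768, i.e. -100.88 to two decimal places.
The peach type would prefer the pooling outcome.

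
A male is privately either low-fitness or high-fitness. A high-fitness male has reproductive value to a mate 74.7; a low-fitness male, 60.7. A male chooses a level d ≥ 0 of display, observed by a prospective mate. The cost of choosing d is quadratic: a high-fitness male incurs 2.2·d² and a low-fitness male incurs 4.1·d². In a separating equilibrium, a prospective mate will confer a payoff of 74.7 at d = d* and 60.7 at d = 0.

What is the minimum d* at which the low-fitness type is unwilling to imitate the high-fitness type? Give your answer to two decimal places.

The low-fitness type at d = 0 receives 60.7; imitating at d* yields 74.7 − 4.1·d*².
Indifference: 60.7 = 74.7 − 4.1·d*², so d*² = (74.7 − 60.7) / 4.1 ≈ 3.4146.
d* = √3.4146 ≈ 1.85.

1.85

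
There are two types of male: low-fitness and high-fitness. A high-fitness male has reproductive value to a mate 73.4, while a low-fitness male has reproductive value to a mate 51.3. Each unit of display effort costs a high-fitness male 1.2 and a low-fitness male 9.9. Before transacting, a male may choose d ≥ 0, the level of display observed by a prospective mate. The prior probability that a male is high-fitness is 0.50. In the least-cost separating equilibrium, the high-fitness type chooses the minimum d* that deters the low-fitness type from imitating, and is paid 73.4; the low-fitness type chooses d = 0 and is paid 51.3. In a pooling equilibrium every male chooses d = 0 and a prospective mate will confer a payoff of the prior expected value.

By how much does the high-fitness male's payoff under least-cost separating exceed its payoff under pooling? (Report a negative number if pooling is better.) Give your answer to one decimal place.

Least-cost separating signal: d* solves 51.3 = 73.4 − 9.9·d*, so d* = (73.4 − 51.3)/9.9 ≈ 2.2323.
High-fitness type's separating payoff: 73.4 − 1.2 × d* = 73.4 − 1.2 × (73.4 − 51.3)/9.9 = 73.4 − 26.52/9.9 ≈ 70.721.
Pooling payoff: 0.50 × 73.4 + 0.50 × 51.3 = 62.35.
Difference: 70.721 − 62.35 = 8.371, i.e. 8.4 to one decimal place.
The high-fitness type prefers to separate.

8.4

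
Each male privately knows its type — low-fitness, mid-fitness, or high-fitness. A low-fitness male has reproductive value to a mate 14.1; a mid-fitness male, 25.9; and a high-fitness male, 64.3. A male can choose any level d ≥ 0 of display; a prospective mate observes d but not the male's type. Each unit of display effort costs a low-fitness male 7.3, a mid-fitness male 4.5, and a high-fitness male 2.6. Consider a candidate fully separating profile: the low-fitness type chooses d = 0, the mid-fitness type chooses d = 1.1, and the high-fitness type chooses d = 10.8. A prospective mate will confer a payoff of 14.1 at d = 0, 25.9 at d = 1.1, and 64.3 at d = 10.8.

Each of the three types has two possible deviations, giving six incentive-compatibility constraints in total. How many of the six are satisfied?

5

Mid-fitness (own payoff 25.9 − 4.5×1.1 = 20.95): to d=0 gives 14.1 → no gain ✓; to d=10.8 gives 64.3 − 4.5×10.8 = 15.7 → no gain ✓.
Low-fitness (own payoff 14.1): to d=1.1 gives 25.9 − 7.3×1.1 = 17.87 → profitable ✗; to d=10.8 gives 64.3 − 7.3×10.8 = -14.54 → no gain ✓.
High-fitness (own payoff 64.3 − 2.6×10.8 = 36.22): to d=0 gives 14.1 → no gain ✓; to d=1.1 gives 25.9 − 2.6×1.1 = 23.04 → no gain ✓.
5 of the 6 constraints hold; not an equilibrium.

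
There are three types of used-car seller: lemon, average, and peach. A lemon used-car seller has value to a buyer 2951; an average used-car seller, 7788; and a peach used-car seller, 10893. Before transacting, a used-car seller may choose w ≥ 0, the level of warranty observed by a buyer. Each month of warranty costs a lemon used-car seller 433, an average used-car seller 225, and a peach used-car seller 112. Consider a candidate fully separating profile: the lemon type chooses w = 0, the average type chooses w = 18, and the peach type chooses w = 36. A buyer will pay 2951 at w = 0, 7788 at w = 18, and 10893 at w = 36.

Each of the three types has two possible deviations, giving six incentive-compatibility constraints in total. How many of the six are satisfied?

6

Average (own payoff 7788 − 225×18 = 3738): to w=0 gives 2951 → no gain ✓; to w=36 gives 10893 − 225×36 = 2793 → no gain ✓.
Peach (own payoff 10893 − 112×36 = 6861): to w=0 gives 2951 → no gain ✓; to w=18 gives 7788 − 112×18 = 5772 → no gain ✓.
Lemon (own payoff 2951): to w=18 gives 7788 − 433×18 = -6 → no gain ✓; to w=36 gives 10893 − 433×36 = -4695 → no gain ✓.
6 of the 6 constraints hold; this profile is a separating equilibrium.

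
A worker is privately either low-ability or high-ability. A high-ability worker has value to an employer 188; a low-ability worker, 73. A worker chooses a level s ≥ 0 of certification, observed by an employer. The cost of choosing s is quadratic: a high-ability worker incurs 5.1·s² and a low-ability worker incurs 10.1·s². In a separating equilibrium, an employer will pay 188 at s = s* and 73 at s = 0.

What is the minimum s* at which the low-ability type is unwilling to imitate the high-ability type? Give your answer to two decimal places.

3.37

The low-ability type at s = 0 receives 73; imitating at s* yields 188 − 10.1·s*².
Indifference: 73 = 188 − 10.1·s*², so s*² = (188 − 73) / 10.1 ≈ 11.3861.
s* = √11.3861 ≈ 3.37.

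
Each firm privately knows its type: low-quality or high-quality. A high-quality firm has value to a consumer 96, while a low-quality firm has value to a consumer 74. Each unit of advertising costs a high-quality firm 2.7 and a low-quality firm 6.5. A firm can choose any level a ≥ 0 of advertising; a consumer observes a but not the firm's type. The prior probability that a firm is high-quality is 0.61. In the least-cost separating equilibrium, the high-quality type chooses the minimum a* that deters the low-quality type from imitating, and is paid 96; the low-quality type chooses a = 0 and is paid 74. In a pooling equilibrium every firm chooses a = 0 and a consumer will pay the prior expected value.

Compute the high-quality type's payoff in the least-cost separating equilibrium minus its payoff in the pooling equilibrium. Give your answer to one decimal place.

Least-cost separating signal: a* solves 74 = 96 − 6.5·a*, so a* = (96 − 74)/6.5 ≈ 3.3846.
High-quality type's separating payoff: 96 − 2.7 × a* = 96 − 2.7 × (96 − 74)/6.5 = 96 − 59.4/6.5 ≈ 86.862.
Pooling payoff: 0.61 × 96 + 0.39 × 74 = 87.42.
Difference: 86.862 − 87.42 = -0.558, i.e. -0.6 to one decimal place.
The high-quality type would prefer the pooling outcome.

-0.6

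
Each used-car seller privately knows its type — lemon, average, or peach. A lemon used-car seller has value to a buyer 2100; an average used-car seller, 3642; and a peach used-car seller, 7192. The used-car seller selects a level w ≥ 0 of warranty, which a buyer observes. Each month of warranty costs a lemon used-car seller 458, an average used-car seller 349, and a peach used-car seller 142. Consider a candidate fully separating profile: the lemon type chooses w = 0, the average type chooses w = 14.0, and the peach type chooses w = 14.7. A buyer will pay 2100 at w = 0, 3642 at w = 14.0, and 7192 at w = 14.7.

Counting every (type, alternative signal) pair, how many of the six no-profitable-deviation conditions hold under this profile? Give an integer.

Peach (own payoff 7192 − 142×14.7 = 5104.6): to w=0 gives 2100 → no gain ✓; to w=14.0 gives 3642 − 142×14.0 = 1654 → no gain ✓.
Average (own payoff 3642 − 349×14.0 = -1244): to w=0 gives 2100 → profitable ✗; to w=14.7 gives 7192 − 349×14.7 = 2061.7 → profitable ✗.
Lemon (own payoff 2100): to w=14.0 gives 3642 − 458×14.0 = -2770 → no gain ✓; to w=14.7 gives 7192 − 458×14.7 = 459.4 → no gain ✓.
4 of the 6 constraints hold; not an equilibrium.

4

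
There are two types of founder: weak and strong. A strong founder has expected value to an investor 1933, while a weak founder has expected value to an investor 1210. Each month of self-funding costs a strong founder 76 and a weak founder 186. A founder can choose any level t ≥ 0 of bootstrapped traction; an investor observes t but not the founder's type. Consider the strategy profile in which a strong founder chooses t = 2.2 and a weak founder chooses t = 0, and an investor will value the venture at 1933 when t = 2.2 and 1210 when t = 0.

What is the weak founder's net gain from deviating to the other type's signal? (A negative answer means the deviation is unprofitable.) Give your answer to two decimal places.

313.80

Playing t = 0 the weak founder receives 1210.
Deviating to t = 2.2 brings payment 1933 at cost 186 × 2.2 = 409.2, netting 1523.8.
Gain from deviating: 1523.8 − 1210 = 313.80.
The gain is positive, so the weak type's incentive-compatibility constraint is violated — this profile is not a separating equilibrium.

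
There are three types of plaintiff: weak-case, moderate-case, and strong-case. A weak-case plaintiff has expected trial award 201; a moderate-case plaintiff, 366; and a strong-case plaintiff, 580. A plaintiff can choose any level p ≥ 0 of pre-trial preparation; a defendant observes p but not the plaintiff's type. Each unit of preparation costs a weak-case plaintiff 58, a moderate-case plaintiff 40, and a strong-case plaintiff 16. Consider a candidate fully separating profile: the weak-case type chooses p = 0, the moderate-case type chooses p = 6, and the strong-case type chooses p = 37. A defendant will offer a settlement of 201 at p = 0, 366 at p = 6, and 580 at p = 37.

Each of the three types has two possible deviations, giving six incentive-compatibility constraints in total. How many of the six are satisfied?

Weak-case (own payoff 201): to p=6 gives 366 − 58×6 = 18 → no gain ✓; to p=37 gives 580 − 58×37 = -1566 → no gain ✓.
Strong-case (own payoff 580 − 16×37 = -12): to p=0 gives 201 → profitable ✗; to p=6 gives 366 − 16×6 = 270 → profitable ✗.
Moderate-case (own payoff 366 − 40×6 = 126): to p=0 gives 201 → profitable ✗; to p=37 gives 580 − 40×37 = -900 → no gain ✓.
3 of the 6 constraints hold; not an equilibrium.

3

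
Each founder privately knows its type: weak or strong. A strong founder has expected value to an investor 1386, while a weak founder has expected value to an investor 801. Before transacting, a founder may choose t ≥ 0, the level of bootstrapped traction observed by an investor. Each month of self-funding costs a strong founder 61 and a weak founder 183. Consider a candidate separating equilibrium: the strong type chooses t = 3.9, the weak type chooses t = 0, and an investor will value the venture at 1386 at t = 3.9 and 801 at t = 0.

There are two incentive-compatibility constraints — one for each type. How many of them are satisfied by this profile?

2

Strong type: signal → 1386 − 61 × 3.9 = 1148.1; deviate to 0 → 801. IC holds (1148.1 ≥ 801).
Weak type: stay at 0 → 801; mimic → 1386 − 183 × 3.9 = 672.3. IC holds (801 ≥ 672.3).
2 of 2 constraints hold, so this is a separating equilibrium.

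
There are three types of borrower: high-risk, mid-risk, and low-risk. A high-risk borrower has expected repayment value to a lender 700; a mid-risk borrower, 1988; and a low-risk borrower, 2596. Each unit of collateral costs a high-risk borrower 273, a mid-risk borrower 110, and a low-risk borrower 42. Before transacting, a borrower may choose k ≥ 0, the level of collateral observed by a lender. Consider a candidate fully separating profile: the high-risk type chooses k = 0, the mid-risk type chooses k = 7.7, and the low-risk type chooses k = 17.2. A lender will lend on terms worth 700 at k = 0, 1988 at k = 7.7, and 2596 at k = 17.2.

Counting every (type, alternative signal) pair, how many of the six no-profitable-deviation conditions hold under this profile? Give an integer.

Low-risk (own payoff 2596 − 42×17.2 = 1873.6): to k=0 gives 700 → no gain ✓; to k=7.7 gives 1988 − 42×7.7 = 1664.6 → no gain ✓.
High-risk (own payoff 700): to k=7.7 gives 1988 − 273×7.7 = -114.1 → no gain ✓; to k=17.2 gives 2596 − 273×17.2 = -2099.6 → no gain ✓.
Mid-risk (own payoff 1988 − 110×7.7 = 1141): to k=0 gives 700 → no gain ✓; to k=17.2 gives 2596 − 110×17.2 = 704 → no gain ✓.
6 of the 6 constraints hold; this profile is a separating equilibrium.

6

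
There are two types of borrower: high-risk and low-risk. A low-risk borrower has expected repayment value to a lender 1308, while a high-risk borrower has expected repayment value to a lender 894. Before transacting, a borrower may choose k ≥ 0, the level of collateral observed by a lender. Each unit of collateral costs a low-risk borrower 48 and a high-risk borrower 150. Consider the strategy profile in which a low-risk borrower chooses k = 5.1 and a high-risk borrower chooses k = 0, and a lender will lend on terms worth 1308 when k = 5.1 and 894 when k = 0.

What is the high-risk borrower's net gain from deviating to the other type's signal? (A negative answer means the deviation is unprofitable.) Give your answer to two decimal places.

-351.00

Playing k = 0 the high-risk borrower receives 894.
Deviating to k = 5.1 brings payment 1308 at cost 150 × 5.1 = 765, netting 543.
Gain from deviating: 543 − 894 = -351.00.
The gain is negative, so the high-risk type's incentive-compatibility constraint is satisfied.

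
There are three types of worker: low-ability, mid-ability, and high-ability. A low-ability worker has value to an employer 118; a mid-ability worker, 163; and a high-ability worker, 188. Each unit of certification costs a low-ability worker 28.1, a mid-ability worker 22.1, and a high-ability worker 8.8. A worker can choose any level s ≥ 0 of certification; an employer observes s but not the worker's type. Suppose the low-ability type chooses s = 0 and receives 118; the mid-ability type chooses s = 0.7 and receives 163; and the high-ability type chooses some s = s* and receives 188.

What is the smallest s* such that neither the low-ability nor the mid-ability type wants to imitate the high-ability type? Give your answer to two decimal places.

Low-ability type (on-path payoff 118) won't mimic when 118 ≥ 188 − 28.1·s*, i.e. s* ≥ 2.49.
Mid-ability type (on-path payoff 163 − 22.1×0.7 = 147.53) won't mimic when 147.53 ≥ 188 − 22.1·s*, i.e. s* ≥ 1.83.
Both must hold, so s* = max(2.49, 1.83) = 2.49. The low-ability type's constraint binds.

2.49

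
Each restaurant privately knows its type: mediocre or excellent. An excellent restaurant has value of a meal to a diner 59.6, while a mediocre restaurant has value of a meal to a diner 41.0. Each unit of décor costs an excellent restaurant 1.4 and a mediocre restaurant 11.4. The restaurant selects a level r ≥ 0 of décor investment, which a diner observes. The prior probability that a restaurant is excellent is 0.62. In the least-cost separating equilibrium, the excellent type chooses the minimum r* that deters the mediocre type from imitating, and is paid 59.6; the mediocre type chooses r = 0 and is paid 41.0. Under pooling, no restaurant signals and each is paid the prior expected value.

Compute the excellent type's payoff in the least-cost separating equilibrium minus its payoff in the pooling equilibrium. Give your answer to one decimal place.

4.8

Least-cost separating signal: r* solves 41.0 = 59.6 − 11.4·r*, so r* = (59.6 − 41.0)/11.4 ≈ 1.6316.
Excellent type's separating payoff: 59.6 − 1.4 × r* = 59.6 − 1.4 × (59.6 − 41.0)/11.4 = 59.6 − 26.04/11.4 ≈ 57.316.
Pooling payoff: 0.62 × 59.6 + 0.38 × 41.0 = 52.532.
Difference: 57.316 − 52.532 = 4.784, i.e. 4.8 to one decimal place.
The excellent type prefers to separate.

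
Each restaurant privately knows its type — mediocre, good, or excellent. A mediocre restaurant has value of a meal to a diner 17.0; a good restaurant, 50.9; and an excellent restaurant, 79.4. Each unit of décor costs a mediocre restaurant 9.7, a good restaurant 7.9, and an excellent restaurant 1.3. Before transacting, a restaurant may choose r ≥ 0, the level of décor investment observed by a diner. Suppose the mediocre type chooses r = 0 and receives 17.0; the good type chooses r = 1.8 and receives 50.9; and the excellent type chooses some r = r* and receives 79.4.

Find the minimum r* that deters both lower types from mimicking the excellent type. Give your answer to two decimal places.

Good type (on-path payoff 50.9 − 7.9×1.8 = 36.68) won't mimic when 36.68 ≥ 79.4 − 7.9·r*, i.e. r* ≥ 5.41.
Mediocre type (on-path payoff 17.0) won't mimic when 17.0 ≥ 79.4 − 9.7·r*, i.e. r* ≥ 6.43.
Both must hold, so r* = max(6.43, 5.41) = 6.43. The mediocre type's constraint binds.

6.43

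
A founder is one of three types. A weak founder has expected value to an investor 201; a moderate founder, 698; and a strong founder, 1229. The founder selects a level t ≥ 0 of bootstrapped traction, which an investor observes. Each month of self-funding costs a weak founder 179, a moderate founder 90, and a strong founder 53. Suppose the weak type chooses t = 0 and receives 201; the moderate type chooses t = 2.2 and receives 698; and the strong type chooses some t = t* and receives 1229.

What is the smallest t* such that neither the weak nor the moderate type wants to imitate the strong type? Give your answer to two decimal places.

8.10

Moderate type (on-path payoff 698 − 90×2.2 = 500) won't mimic when 500 ≥ 1229 − 90·t*, i.e. t* ≥ 8.10.
Weak type (on-path payoff 201) won't mimic when 201 ≥ 1229 − 179·t*, i.e. t* ≥ 5.74.
Both must hold, so t* = max(5.74, 8.10) = 8.10. The moderate type's constraint binds.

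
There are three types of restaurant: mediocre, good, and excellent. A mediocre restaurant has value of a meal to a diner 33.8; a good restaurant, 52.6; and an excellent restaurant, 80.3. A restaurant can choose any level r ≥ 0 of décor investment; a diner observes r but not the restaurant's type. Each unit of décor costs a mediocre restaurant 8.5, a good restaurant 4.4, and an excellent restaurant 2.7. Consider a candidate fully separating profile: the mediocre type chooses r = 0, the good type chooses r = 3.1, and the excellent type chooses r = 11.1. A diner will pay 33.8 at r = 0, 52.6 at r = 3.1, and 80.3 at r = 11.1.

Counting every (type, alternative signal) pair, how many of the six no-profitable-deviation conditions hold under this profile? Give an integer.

Good (own payoff 52.6 − 4.4×3.1 = 38.96): to r=0 gives 33.8 → no gain ✓; to r=11.1 gives 80.3 − 4.4×11.1 = 31.46 → no gain ✓.
Excellent (own payoff 80.3 − 2.7×11.1 = 50.33): to r=0 gives 33.8 → no gain ✓; to r=3.1 gives 52.6 − 2.7×3.1 = 44.23 → no gain ✓.
Mediocre (own payoff 33.8): to r=3.1 gives 52.6 − 8.5×3.1 = 26.25 → no gain ✓; to r=11.1 gives 80.3 − 8.5×11.1 = -14.05 → no gain ✓.
6 of the 6 constraints hold; this profile is a separating equilibrium.

6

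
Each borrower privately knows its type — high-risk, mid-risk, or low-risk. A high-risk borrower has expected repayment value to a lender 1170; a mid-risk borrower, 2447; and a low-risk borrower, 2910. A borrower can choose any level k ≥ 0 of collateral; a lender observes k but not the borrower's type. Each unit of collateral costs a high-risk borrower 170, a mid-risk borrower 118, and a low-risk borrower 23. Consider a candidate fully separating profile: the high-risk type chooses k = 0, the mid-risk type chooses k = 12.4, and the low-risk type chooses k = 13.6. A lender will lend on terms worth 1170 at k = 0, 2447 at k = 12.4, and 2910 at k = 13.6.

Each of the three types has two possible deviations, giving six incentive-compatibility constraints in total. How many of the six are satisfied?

4

High-risk (own payoff 1170): to k=12.4 gives 2447 − 170×12.4 = 339 → no gain ✓; to k=13.6 gives 2910 − 170×13.6 = 598 → no gain ✓.
Low-risk (own payoff 2910 − 23×13.6 = 2597.2): to k=0 gives 1170 → no gain ✓; to k=12.4 gives 2447 − 23×12.4 = 2161.8 → no gain ✓.
Mid-risk (own payoff 2447 − 118×12.4 = 983.8): to k=0 gives 1170 → profitable ✗; to k=13.6 gives 2910 − 118×13.6 = 1305.2 → profitable ✗.
4 of the 6 constraints hold; not an equilibrium.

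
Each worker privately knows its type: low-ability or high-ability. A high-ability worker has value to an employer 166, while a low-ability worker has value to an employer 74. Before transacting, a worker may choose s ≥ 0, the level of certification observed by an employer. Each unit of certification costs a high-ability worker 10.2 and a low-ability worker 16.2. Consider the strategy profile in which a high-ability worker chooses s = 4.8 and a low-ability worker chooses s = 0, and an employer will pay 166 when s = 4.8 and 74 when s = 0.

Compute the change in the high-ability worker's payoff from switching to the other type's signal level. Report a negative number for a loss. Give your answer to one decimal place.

-43.0

Playing s = 4.8 the high-ability worker receives 166 − 10.2 × 4.8 = 117.04.
Deviating to s = 0 yields 74 instead.
Gain from deviating: 74 − 117.04 = -43.04, i.e. -43.0 to one decimal place.
The gain is negative, so the high-ability type's incentive-compatibility constraint is satisfied.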